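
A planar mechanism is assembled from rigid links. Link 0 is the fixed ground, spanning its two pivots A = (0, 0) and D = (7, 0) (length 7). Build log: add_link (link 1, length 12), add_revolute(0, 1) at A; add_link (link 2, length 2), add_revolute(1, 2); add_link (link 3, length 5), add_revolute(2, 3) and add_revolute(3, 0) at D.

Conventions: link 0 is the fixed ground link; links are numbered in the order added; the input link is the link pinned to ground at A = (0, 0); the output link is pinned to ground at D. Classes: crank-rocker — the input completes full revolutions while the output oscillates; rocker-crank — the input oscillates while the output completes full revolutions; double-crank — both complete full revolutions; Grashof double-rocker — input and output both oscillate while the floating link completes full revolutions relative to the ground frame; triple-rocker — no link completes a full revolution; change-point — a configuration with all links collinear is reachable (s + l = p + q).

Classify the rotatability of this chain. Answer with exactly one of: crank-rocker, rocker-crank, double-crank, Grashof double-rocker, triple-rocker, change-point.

lengths: ground=7, input=12, coupler=2, output=5
sorted: s=2 (shortest), l=12 (longest), p+q=12
s + l = 14 vs p + q = 12
s + l > p + q → non-Grashof → no link fully rotates → triple-rocker

triple-rocker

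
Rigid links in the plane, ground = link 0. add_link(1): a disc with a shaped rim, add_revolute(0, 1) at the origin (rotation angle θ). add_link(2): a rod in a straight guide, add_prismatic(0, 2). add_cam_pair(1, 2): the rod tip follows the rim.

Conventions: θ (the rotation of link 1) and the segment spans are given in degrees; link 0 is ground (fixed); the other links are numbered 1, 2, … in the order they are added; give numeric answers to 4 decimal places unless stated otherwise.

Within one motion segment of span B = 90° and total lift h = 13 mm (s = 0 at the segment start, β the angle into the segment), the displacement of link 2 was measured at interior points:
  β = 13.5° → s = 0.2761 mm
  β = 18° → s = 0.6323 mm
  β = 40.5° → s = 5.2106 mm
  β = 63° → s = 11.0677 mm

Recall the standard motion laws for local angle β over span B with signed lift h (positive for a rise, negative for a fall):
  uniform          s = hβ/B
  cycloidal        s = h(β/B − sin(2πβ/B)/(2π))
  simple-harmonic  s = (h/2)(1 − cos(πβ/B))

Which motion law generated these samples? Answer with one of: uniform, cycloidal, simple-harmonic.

candidates at β/B = r: uniform s = h·r (linear in β); cycloidal s = h·(r − sin(2πr)/(2π)); simple-harmonic s = (h/2)(1 − cos(πr))
β=13.5°: printed 0.2761 | uniform 1.9500, cycloidal 0.2761, simple-harmonic 0.7085
β=18°: printed 0.6323 | uniform 2.6000, cycloidal 0.6323, simple-harmonic 1.2414
β=40.5°: printed 5.2106 | uniform 5.8500, cycloidal 5.2106, simple-harmonic 5.4832
β=63°: printed 11.0677 | uniform 9.1000, cycloidal 11.0677, simple-harmonic 10.3206
only one law matches every sample → cycloidal

cycloidal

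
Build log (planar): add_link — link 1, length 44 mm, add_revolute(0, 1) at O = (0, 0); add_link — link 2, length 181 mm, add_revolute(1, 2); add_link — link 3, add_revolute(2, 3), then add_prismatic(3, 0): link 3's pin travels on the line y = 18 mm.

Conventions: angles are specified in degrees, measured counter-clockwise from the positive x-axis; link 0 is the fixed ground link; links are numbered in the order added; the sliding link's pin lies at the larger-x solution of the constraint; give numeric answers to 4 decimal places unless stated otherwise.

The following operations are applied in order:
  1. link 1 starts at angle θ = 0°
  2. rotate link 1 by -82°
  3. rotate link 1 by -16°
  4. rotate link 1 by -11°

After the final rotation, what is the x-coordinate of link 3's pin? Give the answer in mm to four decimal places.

geometry: r = 44 mm, L = 181 mm, e = 18 mm; θ starts at 0°
rotate link 1 by -82°: θ ← 0° -82° = -82°
rotate link 1 by -16°: θ ← -82° -16° = -98°
rotate link 1 by -11°: θ ← -98° -11° = -109°
crank pin P = (r cos θ, r sin θ) = (-14.324999, -41.602817)
h = r sin θ − e = -41.602817 − 18 = -59.602817
x = r cos θ + √(L² − h²) = -14.324999 + 170.904957 = 156.579958

156.5800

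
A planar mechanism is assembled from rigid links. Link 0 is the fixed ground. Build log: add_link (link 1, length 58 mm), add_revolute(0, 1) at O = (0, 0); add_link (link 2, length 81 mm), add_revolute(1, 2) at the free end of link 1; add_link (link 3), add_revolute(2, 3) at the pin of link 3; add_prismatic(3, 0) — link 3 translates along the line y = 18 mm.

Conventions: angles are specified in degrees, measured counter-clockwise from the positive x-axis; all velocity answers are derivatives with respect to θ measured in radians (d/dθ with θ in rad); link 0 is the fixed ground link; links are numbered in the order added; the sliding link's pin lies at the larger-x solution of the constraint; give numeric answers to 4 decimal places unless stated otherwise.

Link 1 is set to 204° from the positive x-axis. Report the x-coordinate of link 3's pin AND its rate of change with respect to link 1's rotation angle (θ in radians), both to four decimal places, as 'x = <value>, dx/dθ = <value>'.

geometry: r = 58 mm, L = 81 mm, e = 18 mm
crank pin P = (r cos θ, r sin θ) = (-52.985637, -23.590725)
h = r sin θ − e = -23.590725 − 18 = -41.590725
x = r cos θ + √(L² − h²) = -52.985637 + 69.506917 = 16.521281
dx/dθ = −r sin θ − h·r cos θ/√(L² − h²) (θ in radians; h = -41.590725) = -8.114192

x = 16.5213, dx/dθ = -8.1142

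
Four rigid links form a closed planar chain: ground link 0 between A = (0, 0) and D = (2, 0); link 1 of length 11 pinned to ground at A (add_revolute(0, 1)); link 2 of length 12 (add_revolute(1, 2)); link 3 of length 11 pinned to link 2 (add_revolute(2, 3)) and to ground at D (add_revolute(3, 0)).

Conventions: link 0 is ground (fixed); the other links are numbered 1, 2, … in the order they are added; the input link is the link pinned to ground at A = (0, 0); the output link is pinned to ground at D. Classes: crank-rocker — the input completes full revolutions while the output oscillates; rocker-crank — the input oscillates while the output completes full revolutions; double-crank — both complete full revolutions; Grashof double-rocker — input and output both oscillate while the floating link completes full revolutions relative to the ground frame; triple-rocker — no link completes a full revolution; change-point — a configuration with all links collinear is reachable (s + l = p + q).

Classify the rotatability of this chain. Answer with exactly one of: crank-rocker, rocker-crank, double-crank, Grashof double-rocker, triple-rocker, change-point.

lengths: ground=2, input=11, coupler=12, output=11
sorted: s=2 (shortest), l=12 (longest), p+q=22
s + l = 14 vs p + q = 22
s + l < p + q (Grashof) with shortest = ground link → double-crank

double-crank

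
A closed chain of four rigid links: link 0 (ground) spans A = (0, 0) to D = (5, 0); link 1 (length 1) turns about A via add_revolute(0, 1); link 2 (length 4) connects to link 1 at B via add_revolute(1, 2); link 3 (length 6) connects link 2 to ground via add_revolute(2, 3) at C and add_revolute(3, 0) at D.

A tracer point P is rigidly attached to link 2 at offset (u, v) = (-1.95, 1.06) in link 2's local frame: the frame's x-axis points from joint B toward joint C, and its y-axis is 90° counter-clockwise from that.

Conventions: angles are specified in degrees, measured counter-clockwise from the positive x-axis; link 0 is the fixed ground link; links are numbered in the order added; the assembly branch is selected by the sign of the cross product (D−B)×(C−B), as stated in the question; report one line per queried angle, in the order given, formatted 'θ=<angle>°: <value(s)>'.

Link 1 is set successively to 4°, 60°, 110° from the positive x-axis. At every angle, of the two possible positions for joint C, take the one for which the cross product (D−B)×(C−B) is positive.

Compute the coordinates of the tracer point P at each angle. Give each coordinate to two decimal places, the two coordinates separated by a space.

A=(0,0), D=(5.00,0)
θ=4°: B = A + 1.00·(cos4°, sin4°) = (0.9976, 0.0698)
θ=4°: |BD| = 4.0030
θ=4°: circle(B,4.00) ∩ circle(D,6.00): a=-0.4966, h=3.9691
θ=4°:   candidates: C₊=(0.5702,4.0469) cross=15.888; C₋=(0.4319,-3.8900) cross=-15.888
θ=4°:   branch + wants cross > 0 → take C=(0.5702,4.0469) (cross=15.888)
θ=4°: ex = (C−B)/|BC| = (-0.1068,0.9943); ey = (-0.9943,-0.1068)
θ=4°: P = B + -1.95·ex + 1.06·ey = (0.1520,-1.9823)
θ=60°: B = A + 1.00·(cos60°, sin60°) = (0.5000, 0.8660)
θ=60°: |BD| = 4.5826
θ=60°: circle(B,4.00) ∩ circle(D,6.00): a=0.1091, h=3.9985
θ=60°:   candidates: C₊=(1.3628,4.7719) cross=18.323; C₋=(-0.1485,-3.0811) cross=-18.323
θ=60°:   branch + wants cross > 0 → take C=(1.3628,4.7719) (cross=18.323)
θ=60°: ex = (C−B)/|BC| = (0.2157,0.9765); ey = (-0.9765,0.2157)
θ=60°: P = B + -1.95·ex + 1.06·ey = (-0.9557,-0.8094)
θ=110°: B = A + 1.00·(cos110°, sin110°) = (-0.3420, 0.9397)
θ=110°: |BD| = 5.4240
θ=110°: circle(B,4.00) ∩ circle(D,6.00): a=0.8684, h=3.9046
θ=110°:   candidates: C₊=(1.1897,4.6348) cross=21.179; C₋=(-0.1632,-3.0563) cross=-21.179
θ=110°:   branch + wants cross > 0 → take C=(1.1897,4.6348) (cross=21.179)
θ=110°: ex = (C−B)/|BC| = (0.3829,0.9238); ey = (-0.9238,0.3829)
θ=110°: P = B + -1.95·ex + 1.06·ey = (-2.0679,-0.4558)

θ=4°: 0.15 -1.98
θ=60°: -0.96 -0.81
θ=110°: -2.07 -0.46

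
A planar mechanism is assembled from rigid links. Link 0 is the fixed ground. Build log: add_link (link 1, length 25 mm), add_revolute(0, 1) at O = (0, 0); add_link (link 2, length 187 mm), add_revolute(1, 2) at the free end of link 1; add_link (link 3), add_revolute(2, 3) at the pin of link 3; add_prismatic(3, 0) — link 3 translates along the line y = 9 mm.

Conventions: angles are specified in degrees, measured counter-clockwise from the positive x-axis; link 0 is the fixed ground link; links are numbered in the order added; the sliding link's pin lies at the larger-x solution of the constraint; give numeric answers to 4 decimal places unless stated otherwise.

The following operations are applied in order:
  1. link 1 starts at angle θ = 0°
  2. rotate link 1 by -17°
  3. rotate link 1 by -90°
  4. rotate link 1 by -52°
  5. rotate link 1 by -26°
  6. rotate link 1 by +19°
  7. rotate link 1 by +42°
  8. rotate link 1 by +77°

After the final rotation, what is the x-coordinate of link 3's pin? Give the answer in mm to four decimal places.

geometry: r = 25 mm, L = 187 mm, e = 9 mm; θ starts at 0°
rotate link 1 by -17°: θ ← 0° -17° = -17°
rotate link 1 by -90°: θ ← -17° -90° = -107°
rotate link 1 by -52°: θ ← -107° -52° = -159°
rotate link 1 by -26°: θ ← -159° -26° = -185°
rotate link 1 by +19°: θ ← -185° +19° = -166°
rotate link 1 by +42°: θ ← -166° +42° = -124°
rotate link 1 by +77°: θ ← -124° +77° = -47°
crank pin P = (r cos θ, r sin θ) = (17.049959, -18.283843)
h = r sin θ − e = -18.283843 − 9 = -27.283843
x = r cos θ + √(L² − h²) = 17.049959 + 184.998897 = 202.048856

202.0489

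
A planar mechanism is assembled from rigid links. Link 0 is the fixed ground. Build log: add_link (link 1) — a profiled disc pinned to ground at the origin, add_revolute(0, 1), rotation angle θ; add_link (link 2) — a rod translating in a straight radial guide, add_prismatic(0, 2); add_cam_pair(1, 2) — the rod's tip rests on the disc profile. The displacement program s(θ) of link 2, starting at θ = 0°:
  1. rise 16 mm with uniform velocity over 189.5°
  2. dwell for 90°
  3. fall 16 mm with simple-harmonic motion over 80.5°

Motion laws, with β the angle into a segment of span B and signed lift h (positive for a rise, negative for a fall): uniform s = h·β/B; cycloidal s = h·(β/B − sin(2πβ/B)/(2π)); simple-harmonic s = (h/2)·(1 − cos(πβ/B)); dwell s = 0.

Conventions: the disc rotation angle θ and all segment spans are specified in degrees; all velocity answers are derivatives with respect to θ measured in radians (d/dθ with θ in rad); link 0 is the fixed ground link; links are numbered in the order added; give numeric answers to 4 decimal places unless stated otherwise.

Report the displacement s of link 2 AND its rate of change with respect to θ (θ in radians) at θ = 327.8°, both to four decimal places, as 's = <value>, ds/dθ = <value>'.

seg 1 [0°–189.5°] uniform, h=16: full span → s += 16 → s = 16.0000
seg 2 [189.5°–279.5°] dwell: s stays 16.0000
seg 3 [279.5°–360°] simple-harmonic, h=-16: θ=327.8° here. β=48.3, B=80.5. -16/2·(1 − cos(π·0.6000)) = -10.4721 → s = 5.5279
velocity in seg [279.5°–360°] (simple-harmonic), θ in radians: β = 48.3° = 0.8430 rad, B = 80.5° = 1.4050 rad; ds/dθ = (πh/(2B)) sin(πβ/B) = (π·(-16)/(2·1.4050)) sin(π·0.6000) = -17.012688 mm/rad

s = 5.5279, ds/dθ = -17.0127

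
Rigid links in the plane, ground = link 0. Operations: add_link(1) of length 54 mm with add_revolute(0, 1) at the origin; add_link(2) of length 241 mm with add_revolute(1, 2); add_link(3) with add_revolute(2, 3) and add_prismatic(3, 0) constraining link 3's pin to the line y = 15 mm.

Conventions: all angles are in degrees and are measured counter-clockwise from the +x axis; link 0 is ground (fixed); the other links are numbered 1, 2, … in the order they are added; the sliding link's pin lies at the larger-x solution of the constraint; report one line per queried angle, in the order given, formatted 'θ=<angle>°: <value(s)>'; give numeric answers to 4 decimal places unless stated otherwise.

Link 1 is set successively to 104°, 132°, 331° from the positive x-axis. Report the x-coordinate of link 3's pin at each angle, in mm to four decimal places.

geometry: r = 54 mm, L = 241 mm, e = 15 mm
θ=104°: crank pin P = (r cos θ, r sin θ) = (-13.063782, 52.395969)
θ=104°: h = r sin θ − e = 52.395969 − 15 = 37.395969
θ=104°: x = r cos θ + √(L² − h²) = -13.063782 + 238.080956 = 225.017173
θ=132°: crank pin P = (r cos θ, r sin θ) = (-36.133053, 40.129821)
θ=132°: h = r sin θ − e = 40.129821 − 15 = 25.129821
θ=132°: x = r cos θ + √(L² − h²) = -36.133053 + 239.686237 = 203.553184
θ=331°: crank pin P = (r cos θ, r sin θ) = (47.229464, -26.179719)
θ=331°: h = r sin θ − e = -26.179719 − 15 = -41.179719
θ=331°: x = r cos θ + √(L² − h²) = 47.229464 + 237.455745 = 284.685209

θ=104°: 225.0172
θ=132°: 203.5532
θ=331°: 284.6852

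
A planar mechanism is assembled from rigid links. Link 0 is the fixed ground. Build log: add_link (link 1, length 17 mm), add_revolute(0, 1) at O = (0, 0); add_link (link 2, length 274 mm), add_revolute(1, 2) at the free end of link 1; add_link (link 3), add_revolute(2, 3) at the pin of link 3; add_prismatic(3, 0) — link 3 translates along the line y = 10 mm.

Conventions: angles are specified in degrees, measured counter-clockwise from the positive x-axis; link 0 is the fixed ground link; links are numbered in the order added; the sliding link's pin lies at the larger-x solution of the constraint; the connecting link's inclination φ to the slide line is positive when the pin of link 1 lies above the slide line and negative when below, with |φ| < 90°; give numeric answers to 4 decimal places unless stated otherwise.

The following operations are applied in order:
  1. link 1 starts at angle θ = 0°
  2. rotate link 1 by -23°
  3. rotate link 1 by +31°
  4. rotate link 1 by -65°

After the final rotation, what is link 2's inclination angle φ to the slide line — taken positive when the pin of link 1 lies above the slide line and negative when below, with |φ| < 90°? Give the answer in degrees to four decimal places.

geometry: r = 17 mm, L = 274 mm, e = 10 mm; θ starts at 0°
rotate link 1 by -23°: θ ← 0° -23° = -23°
rotate link 1 by +31°: θ ← -23° +31° = 8°
rotate link 1 by -65°: θ ← 8° -65° = -57°
h = r sin θ − e = -14.257400 − 10 = -24.257400
sin φ = h / L = -24.257400 / 274 = -0.08853066
φ = arcsin(-0.08853066) = -5.079082°

-5.0791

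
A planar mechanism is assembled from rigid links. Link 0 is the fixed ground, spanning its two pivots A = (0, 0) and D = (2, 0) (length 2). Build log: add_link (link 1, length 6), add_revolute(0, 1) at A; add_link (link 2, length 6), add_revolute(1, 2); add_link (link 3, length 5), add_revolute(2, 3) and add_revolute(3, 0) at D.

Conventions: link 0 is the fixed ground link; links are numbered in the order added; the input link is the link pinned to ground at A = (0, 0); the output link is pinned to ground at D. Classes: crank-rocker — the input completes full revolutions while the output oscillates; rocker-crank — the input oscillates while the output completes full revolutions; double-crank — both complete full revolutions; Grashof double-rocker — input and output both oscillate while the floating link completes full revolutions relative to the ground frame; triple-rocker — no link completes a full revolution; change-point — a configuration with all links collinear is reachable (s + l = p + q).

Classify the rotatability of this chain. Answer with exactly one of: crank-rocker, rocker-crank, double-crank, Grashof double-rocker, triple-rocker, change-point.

lengths: ground=2, input=6, coupler=6, output=5
sorted: s=2 (shortest), l=6 (longest), p+q=11
s + l = 8 vs p + q = 11
s + l < p + q (Grashof) with shortest = ground link → double-crank

double-crank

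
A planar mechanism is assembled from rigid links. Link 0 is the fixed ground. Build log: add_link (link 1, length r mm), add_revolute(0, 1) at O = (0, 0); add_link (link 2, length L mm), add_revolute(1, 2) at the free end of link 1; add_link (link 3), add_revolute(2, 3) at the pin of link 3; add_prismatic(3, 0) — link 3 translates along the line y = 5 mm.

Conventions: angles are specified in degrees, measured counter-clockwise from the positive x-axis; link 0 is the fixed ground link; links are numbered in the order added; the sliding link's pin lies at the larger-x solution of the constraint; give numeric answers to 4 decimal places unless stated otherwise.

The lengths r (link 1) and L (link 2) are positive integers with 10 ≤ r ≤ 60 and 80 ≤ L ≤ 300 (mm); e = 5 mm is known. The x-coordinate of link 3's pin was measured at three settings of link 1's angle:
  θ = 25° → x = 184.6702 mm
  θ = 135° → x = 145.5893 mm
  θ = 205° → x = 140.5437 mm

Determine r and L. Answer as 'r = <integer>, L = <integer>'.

constraint per measurement: (x − r cos θ)² + (r sin θ − e)² = L²
subtracting the θ₁ and θ₂ equations cancels the r² and L² terms:
r = (x₁² − x₂²) / (2[(x₁cos θ₁ + e sin θ₁) − (x₂cos θ₂ + e sin θ₂)]) = 24.0000 → r = 24
L² = (x₁ − r cos θ₁)² + (r sin θ₁ − e)² = 26568.9885 → L = 163.0000 → L = 163
check at θ₃=205°: x = 140.5437 (printed 140.5437) ✓

r = 24, L = 163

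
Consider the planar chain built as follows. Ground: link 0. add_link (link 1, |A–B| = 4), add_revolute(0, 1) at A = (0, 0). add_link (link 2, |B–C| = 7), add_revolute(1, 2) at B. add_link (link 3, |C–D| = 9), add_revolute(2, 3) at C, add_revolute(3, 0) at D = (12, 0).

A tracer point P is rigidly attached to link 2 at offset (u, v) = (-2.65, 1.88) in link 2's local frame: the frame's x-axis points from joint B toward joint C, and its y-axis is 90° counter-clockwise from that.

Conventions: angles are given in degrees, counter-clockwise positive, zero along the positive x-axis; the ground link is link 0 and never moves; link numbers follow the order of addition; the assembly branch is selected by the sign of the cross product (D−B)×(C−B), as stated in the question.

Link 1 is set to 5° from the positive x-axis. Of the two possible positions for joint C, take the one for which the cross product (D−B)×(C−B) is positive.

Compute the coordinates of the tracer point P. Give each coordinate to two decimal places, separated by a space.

A=(0,0), D=(12.00,0)
B = A + 4.00·(cos5°, sin5°) = (3.9848, 0.3486)
|BD| = 8.0228
circle(B,7.00) ∩ circle(D,9.00): a=2.0171, h=6.7031
  candidates: C₊=(6.2912,6.9577) cross=53.778; C₋=(5.7087,-6.4358) cross=-53.778
  branch + wants cross > 0 → take C=(6.2912,6.9577) (cross=53.778)
ex = (C−B)/|BC| = (0.3295,0.9442); ey = (-0.9442,0.3295)
P = B + -2.65·ex + 1.88·ey = (1.3366,-1.5339)

1.34 -1.53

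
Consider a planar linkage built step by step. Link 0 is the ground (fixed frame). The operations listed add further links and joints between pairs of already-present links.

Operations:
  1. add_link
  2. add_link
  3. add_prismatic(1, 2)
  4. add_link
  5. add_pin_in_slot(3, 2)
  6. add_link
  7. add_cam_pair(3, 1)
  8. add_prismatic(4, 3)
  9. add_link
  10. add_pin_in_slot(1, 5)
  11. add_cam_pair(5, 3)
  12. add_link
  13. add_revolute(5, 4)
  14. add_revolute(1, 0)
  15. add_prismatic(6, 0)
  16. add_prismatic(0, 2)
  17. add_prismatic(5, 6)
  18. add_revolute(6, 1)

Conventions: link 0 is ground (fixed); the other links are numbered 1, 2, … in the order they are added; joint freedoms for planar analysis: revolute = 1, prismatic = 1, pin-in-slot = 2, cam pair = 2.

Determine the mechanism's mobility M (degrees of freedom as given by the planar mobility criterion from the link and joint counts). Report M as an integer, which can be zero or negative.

(L,J1,J2)=(1,0,0); link0 fixed
link1: (2,0,0)
link2: (3,0,0)
P 1-2 [J1]: (3,1,0)
link3: (4,1,0)
PS 3-2 [J2]: (4,1,1)
link4: (5,1,1)
C 3-1 [J2]: (5,1,2)
P 4-3 [J1]: (5,2,2)
link5: (6,2,2)
PS 1-5 [J2]: (6,2,3)
C 5-3 [J2]: (6,2,4)
link6: (7,2,4)
R 5-4 [J1]: (7,3,4)
R 1-0 [J1]: (7,4,4)
P 6-0 [J1]: (7,5,4)
P 0-2 [J1]: (7,6,4)
P 5-6 [J1]: (7,7,4)
R 6-1 [J1]: (7,8,4)
Grübler: 3·6 − 2·8 − 4 = -2

M = -2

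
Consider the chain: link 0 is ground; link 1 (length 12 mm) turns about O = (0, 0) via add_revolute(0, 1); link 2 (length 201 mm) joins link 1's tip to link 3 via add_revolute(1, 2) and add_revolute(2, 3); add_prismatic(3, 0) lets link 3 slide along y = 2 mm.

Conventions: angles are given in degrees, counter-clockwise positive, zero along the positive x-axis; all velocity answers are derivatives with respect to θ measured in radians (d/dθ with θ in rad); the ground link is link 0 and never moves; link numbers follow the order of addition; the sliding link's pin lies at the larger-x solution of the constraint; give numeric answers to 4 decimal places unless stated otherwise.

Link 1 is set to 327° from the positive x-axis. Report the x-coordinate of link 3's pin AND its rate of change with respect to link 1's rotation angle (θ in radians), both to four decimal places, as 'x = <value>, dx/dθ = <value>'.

geometry: r = 12 mm, L = 201 mm, e = 2 mm
crank pin P = (r cos θ, r sin θ) = (10.064047, -6.535668)
h = r sin θ − e = -6.535668 − 2 = -8.535668
x = r cos θ + √(L² − h²) = 10.064047 + 200.818680 = 210.882727
dx/dθ = −r sin θ − h·r cos θ/√(L² − h²) (θ in radians; h = -8.535668) = 6.963434

x = 210.8827, dx/dθ = 6.9634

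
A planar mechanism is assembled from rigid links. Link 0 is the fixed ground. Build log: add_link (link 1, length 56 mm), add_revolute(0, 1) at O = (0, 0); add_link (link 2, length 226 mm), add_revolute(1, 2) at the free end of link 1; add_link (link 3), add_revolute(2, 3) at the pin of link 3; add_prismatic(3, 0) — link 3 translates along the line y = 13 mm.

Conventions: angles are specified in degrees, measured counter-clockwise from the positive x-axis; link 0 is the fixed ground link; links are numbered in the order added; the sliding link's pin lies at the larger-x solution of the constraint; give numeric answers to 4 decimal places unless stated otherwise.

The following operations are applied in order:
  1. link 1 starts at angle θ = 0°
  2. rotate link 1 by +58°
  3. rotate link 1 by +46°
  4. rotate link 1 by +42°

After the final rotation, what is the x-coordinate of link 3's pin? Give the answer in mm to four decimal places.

geometry: r = 56 mm, L = 226 mm, e = 13 mm; θ starts at 0°
rotate link 1 by +58°: θ ← 0° +58° = 58°
rotate link 1 by +46°: θ ← 58° +46° = 104°
rotate link 1 by +42°: θ ← 104° +42° = 146°
crank pin P = (r cos θ, r sin θ) = (-46.426104, 31.314803)
h = r sin θ − e = 31.314803 − 13 = 18.314803
x = r cos θ + √(L² − h²) = -46.426104 + 225.256671 = 178.830567

178.8306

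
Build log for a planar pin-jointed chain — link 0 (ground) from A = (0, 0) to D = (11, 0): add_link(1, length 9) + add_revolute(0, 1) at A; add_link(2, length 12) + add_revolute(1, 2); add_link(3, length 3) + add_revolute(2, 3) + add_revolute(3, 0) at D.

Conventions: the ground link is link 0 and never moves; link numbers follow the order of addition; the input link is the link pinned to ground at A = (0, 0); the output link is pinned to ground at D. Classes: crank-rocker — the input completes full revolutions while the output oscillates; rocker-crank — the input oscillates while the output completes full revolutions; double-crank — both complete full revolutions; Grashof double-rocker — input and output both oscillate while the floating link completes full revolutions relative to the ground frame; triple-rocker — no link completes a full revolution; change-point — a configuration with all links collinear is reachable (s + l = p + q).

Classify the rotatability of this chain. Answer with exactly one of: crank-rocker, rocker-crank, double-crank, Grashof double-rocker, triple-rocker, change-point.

lengths: ground=11, input=9, coupler=12, output=3
sorted: s=3 (shortest), l=12 (longest), p+q=20
s + l = 15 vs p + q = 20
s + l < p + q (Grashof) with shortest = output link → rocker-crank

rocker-crank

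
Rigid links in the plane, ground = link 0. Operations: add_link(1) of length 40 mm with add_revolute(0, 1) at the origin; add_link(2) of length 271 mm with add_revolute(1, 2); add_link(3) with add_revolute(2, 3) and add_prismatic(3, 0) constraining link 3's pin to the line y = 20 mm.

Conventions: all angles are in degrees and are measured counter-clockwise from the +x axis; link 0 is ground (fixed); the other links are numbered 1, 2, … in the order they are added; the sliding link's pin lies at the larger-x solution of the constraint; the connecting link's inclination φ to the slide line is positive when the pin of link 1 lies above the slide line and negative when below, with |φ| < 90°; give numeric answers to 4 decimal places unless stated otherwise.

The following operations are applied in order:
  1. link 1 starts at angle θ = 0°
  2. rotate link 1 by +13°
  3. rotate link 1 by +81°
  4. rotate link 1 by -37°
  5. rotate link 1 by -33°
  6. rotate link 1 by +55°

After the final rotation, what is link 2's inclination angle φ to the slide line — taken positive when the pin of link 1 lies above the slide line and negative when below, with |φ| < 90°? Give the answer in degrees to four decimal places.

geometry: r = 40 mm, L = 271 mm, e = 20 mm; θ starts at 0°
rotate link 1 by +13°: θ ← 0° +13° = 13°
rotate link 1 by +81°: θ ← 13° +81° = 94°
rotate link 1 by -37°: θ ← 94° -37° = 57°
rotate link 1 by -33°: θ ← 57° -33° = 24°
rotate link 1 by +55°: θ ← 24° +55° = 79°
h = r sin θ − e = 39.265087 − 20 = 19.265087
sin φ = h / L = 19.265087 / 271 = 0.07108888
φ = arcsin(0.07108888) = 4.076531°

4.0765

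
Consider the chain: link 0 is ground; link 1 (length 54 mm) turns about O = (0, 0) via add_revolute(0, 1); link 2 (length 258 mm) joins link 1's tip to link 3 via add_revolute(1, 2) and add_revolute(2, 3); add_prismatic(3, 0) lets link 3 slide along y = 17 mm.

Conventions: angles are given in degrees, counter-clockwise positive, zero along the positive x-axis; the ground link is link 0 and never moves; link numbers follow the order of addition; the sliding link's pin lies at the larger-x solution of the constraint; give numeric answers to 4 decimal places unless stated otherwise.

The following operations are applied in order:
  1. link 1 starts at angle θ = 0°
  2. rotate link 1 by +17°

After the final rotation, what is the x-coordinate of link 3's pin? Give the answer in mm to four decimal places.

geometry: r = 54 mm, L = 258 mm, e = 17 mm; θ starts at 0°
rotate link 1 by +17°: θ ← 0° +17° = 17°
crank pin P = (r cos θ, r sin θ) = (51.640457, 15.788072)
h = r sin θ − e = 15.788072 − 17 = -1.211928
x = r cos θ + √(L² − h²) = 51.640457 + 257.997154 = 309.637610

309.6376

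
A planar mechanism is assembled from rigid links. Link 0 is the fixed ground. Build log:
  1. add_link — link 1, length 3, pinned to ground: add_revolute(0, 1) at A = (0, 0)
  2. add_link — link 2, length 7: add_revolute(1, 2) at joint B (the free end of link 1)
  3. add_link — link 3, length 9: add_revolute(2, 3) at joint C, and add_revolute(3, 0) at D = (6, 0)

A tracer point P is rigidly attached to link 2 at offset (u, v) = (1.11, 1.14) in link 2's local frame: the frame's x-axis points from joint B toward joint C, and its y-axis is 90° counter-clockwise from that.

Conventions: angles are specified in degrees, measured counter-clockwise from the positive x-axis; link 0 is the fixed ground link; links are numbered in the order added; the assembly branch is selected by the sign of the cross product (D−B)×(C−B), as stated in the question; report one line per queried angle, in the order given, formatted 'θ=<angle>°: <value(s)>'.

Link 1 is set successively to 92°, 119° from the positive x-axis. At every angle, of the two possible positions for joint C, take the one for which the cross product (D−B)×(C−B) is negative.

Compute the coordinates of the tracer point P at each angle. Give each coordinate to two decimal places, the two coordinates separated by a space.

A=(0,0), D=(6.00,0)
θ=92°: B = A + 3.00·(cos92°, sin92°) = (-0.1047, 2.9982)
θ=92°: |BD| = 6.8012
θ=92°: circle(B,7.00) ∩ circle(D,9.00): a=1.0481, h=6.9211
θ=92°:   candidates: C₊=(3.8871,8.7485) cross=47.072; C₋=(-2.2150,-3.6762) cross=-47.072
θ=92°:   branch - wants cross < 0 → take C=(-2.2150,-3.6762) (cross=-47.072)
θ=92°: ex = (C−B)/|BC| = (-0.3015,-0.9535); ey = (0.9535,-0.3015)
θ=92°: P = B + 1.11·ex + 1.14·ey = (0.6476,1.5961)
θ=119°: B = A + 3.00·(cos119°, sin119°) = (-1.4544, 2.6239)
θ=119°: |BD| = 7.9027
θ=119°: circle(B,7.00) ∩ circle(D,9.00): a=1.9267, h=6.7296
θ=119°:   candidates: C₊=(2.5974,8.3320) cross=53.182; C₋=(-1.8713,-4.3637) cross=-53.182
θ=119°:   branch - wants cross < 0 → take C=(-1.8713,-4.3637) (cross=-53.182)
θ=119°: ex = (C−B)/|BC| = (-0.0596,-0.9982); ey = (0.9982,-0.0596)
θ=119°: P = B + 1.11·ex + 1.14·ey = (-0.3826,1.4479)

θ=92°: 0.65 1.60
θ=119°: -0.38 1.45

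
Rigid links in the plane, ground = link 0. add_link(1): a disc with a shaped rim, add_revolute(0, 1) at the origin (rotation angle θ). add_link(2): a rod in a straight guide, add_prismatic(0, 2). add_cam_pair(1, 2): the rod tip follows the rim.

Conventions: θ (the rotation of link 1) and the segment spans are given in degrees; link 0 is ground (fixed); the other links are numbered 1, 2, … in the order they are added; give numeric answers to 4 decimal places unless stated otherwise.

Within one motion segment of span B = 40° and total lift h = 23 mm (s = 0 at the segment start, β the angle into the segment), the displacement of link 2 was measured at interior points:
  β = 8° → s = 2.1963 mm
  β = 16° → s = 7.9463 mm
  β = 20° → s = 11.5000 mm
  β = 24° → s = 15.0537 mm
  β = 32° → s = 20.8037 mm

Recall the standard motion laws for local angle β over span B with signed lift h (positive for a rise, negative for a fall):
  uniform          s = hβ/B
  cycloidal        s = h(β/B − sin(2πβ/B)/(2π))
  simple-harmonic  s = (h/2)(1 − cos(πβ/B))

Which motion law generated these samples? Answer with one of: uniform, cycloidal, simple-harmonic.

candidates at β/B = r: uniform s = h·r (linear in β); cycloidal s = h·(r − sin(2πr)/(2π)); simple-harmonic s = (h/2)(1 − cos(πr))
β=8°: printed 2.1963 | uniform 4.6000, cycloidal 1.1186, simple-harmonic 2.1963
β=16°: printed 7.9463 | uniform 9.2000, cycloidal 7.0484, simple-harmonic 7.9463
β=20°: printed 11.5000 | uniform 11.5000, cycloidal 11.5000, simple-harmonic 11.5000
β=24°: printed 15.0537 | uniform 13.8000, cycloidal 15.9516, simple-harmonic 15.0537
β=32°: printed 20.8037 | uniform 18.4000, cycloidal 21.8814, simple-harmonic 20.8037
only one law matches every sample → simple-harmonic

simple-harmonic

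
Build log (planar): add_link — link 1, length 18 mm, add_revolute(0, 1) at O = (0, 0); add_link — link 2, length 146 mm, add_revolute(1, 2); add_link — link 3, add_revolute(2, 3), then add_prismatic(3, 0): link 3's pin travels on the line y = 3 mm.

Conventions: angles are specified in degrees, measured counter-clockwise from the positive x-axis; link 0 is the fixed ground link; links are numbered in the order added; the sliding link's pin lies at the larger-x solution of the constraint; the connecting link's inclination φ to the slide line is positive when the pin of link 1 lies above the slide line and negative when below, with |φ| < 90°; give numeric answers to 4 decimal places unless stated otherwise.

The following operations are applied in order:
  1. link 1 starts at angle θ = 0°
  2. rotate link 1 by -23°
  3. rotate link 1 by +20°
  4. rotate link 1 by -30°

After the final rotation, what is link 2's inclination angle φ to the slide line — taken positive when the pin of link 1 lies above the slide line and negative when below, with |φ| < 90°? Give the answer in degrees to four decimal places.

geometry: r = 18 mm, L = 146 mm, e = 3 mm; θ starts at 0°
rotate link 1 by -23°: θ ← 0° -23° = -23°
rotate link 1 by +20°: θ ← -23° +20° = -3°
rotate link 1 by -30°: θ ← -3° -30° = -33°
h = r sin θ − e = -9.803503 − 3 = -12.803503
sin φ = h / L = -12.803503 / 146 = -0.08769522
φ = arcsin(-0.08769522) = -5.031029°

-5.0310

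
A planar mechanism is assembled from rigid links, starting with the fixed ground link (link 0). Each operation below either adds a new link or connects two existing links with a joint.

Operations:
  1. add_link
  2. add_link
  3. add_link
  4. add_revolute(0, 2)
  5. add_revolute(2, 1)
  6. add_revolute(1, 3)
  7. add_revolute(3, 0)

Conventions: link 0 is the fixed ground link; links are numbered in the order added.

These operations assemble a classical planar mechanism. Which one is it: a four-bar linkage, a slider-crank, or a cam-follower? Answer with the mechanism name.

links: 4 (incl. ground); joints: 4 revolute, 0 prismatic, 0 higher (cam) pair, forming one closed loop
4 links in a single 4R loop → four-bar linkage

four-bar linkage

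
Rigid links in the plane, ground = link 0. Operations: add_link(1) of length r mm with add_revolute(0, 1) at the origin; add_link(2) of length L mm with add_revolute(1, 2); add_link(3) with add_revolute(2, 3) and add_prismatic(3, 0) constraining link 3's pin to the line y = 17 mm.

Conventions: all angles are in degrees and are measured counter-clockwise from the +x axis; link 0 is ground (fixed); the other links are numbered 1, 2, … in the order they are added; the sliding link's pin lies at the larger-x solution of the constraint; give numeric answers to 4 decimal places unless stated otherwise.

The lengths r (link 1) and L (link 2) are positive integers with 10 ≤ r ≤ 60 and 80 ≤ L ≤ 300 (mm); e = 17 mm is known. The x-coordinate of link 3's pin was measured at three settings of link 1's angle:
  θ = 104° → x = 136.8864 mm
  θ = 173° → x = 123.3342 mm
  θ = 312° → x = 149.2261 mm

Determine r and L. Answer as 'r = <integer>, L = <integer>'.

constraint per measurement: (x − r cos θ)² + (r sin θ − e)² = L²
subtracting the θ₁ and θ₂ equations cancels the r² and L² terms:
r = (x₁² − x₂²) / (2[(x₁cos θ₁ + e sin θ₁) − (x₂cos θ₂ + e sin θ₂)]) = 17.0000 → r = 17
L² = (x₁ − r cos θ₁)² + (r sin θ₁ − e)² = 19880.9934 → L = 141.0000 → L = 141
check at θ₃=312°: x = 149.2261 (printed 149.2261) ✓

r = 17, L = 141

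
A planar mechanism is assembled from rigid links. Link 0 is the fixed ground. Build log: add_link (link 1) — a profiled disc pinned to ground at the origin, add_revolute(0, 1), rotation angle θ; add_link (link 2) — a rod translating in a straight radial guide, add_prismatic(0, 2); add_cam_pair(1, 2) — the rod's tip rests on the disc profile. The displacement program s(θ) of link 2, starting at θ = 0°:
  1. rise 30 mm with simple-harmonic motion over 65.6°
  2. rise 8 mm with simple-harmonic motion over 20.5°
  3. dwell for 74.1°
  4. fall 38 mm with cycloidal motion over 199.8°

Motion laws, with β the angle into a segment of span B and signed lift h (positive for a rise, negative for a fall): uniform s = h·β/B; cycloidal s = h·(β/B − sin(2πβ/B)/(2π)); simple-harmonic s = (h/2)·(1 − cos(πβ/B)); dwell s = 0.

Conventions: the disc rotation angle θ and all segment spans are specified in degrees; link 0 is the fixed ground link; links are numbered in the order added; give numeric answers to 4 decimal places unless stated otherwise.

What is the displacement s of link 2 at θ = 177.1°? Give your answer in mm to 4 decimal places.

seg 1 [0°–65.6°] simple-harmonic, h=30: full span → s += 30 → s = 30.0000
seg 2 [65.6°–86.1°] simple-harmonic, h=8: full span → s += 8 → s = 38.0000
seg 3 [86.1°–160.2°] dwell: s stays 38.0000
seg 4 [160.2°–360°] cycloidal, h=-38: θ=177.1° here. β=16.9, B=199.8. -38·(0.0846 − sin(2π·0.0846)/(2π)) = -0.1492 → s = 37.8508

37.8508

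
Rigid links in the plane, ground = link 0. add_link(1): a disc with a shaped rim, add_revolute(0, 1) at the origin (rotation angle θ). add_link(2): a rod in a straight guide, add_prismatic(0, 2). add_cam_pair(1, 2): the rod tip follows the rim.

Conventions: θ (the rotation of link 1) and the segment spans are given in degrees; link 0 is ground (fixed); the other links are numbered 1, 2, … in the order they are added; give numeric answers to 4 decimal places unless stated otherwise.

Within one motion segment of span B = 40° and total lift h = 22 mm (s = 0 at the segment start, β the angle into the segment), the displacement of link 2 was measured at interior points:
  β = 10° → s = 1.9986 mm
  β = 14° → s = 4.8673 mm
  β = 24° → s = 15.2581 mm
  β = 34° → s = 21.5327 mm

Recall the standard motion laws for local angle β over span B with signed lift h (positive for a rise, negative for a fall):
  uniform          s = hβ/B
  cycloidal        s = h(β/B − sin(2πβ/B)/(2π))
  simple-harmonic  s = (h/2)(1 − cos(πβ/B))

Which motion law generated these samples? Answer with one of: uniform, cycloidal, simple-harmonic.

candidates at β/B = r: uniform s = h·r (linear in β); cycloidal s = h·(r − sin(2πr)/(2π)); simple-harmonic s = (h/2)(1 − cos(πr))
β=10°: printed 1.9986 | uniform 5.5000, cycloidal 1.9986, simple-harmonic 3.2218
β=14°: printed 4.8673 | uniform 7.7000, cycloidal 4.8673, simple-harmonic 6.0061
β=24°: printed 15.2581 | uniform 13.2000, cycloidal 15.2581, simple-harmonic 14.3992
β=34°: printed 21.5327 | uniform 18.7000, cycloidal 21.5327, simple-harmonic 20.8011
only one law matches every sample → cycloidal

cycloidal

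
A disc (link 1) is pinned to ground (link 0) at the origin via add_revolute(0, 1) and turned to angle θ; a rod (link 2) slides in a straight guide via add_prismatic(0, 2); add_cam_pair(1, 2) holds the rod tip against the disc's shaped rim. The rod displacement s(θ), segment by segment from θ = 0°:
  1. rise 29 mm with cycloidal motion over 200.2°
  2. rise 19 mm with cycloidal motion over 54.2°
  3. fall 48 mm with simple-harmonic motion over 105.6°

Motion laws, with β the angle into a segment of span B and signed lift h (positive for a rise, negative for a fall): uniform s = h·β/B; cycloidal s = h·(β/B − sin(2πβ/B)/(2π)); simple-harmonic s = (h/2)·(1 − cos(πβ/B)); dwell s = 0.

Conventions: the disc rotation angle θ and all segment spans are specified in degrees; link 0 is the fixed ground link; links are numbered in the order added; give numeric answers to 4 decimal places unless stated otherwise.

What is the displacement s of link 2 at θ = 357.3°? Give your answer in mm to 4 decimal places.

segment 1 (0° to 200.2°, cycloidal, h = 29) is passed completely: s = 0.0000 + (29) = 29.0000
segment 2 (200.2° to 254.4°, cycloidal, h = 19) is passed completely: s = 29.0000 + (19) = 48.0000
θ = 357.3° falls in segment 3 (254.4° to 360°, simple-harmonic, h = -48): β = 357.3 − 254.4 = 102.9°, B = 105.6°; Δs = -48/2·(1 − cos(π·0.9744)) = -47.9226; s = 48.0000 − 47.9226 = 0.0774

0.0774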